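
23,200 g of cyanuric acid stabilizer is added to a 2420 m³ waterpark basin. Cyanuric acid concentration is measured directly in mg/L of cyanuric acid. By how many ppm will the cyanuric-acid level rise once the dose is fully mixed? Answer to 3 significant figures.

9.59 ppm

Volume: 2420 m³ = 2,420,000 L.
Rise: 23,200 g / 2,420,000 L × 1000 = 9.587 mg/L.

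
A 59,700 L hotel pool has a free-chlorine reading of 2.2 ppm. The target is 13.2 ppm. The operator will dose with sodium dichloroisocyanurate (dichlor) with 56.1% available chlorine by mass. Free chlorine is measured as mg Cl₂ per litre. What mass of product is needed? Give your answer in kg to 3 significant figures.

1.17 kg

Chlorine deficit: 13.2 − 2.2 = 11 ppm = 11 mg/L as Cl₂.
Cl₂ equivalent needed: 11 mg/L × 59,700 L = 656,700 mg = 656.7 g.
Product at 56.1% available chlorine: 656.7 / 0.561 = 1171 g.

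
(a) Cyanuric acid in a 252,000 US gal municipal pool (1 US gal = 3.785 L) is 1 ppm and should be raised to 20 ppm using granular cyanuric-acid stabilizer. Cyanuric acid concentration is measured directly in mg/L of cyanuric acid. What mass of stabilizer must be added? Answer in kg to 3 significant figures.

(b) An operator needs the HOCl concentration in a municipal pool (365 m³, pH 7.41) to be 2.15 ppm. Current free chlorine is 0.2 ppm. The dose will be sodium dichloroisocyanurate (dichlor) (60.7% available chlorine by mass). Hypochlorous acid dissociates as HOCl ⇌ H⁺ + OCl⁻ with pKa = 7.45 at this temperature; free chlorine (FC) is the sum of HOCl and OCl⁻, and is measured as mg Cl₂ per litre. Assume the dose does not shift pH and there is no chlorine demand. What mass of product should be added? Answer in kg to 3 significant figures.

(a) 18.1 kg; (b) 2.35 kg

(a) Volume: 252,000 US gal × 3.785 L/gal = 953,820 L.
(a) CYA to add: (20 − 1) = 19 mg/L × 953,820 L = 18,120 g cyanuric acid.

(b) Volume: 365 m³ = 365,000 L.
(b) [OCl⁻]/[HOCl] = 10^(pH − pKa) = 10^(7.41 − 7.45) = 0.912; fraction as HOCl = 1/(1 + 0.912) = 0.523.
(b) Free chlorine required for 2.15 ppm HOCl: 2.15 / 0.523 = 4.111 ppm.
(b) FC to add: 4.111 − 0.2 = 3.911 mg/L as Cl₂.
(b) Cl₂ equivalent: 3.911 mg/L × 365,000 L = 1427 g.
(b) Product at 60.7% available Cl: 1427 / 0.607 = 2352 g.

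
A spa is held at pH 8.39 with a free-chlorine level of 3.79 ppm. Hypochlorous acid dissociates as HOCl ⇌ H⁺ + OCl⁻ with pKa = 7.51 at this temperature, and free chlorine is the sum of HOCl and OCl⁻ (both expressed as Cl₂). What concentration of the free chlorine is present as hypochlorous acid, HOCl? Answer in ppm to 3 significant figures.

0.441 ppm

[OCl⁻]/[HOCl] = 10^(pH − pKa) = 10^(8.39 − 7.51) = 10^0.88 = 7.586.
Fraction as HOCl = 1 / (1 + 7.586) = 0.1165.
HOCl = 0.1165 × 3.79 ppm = 0.4414 ppm.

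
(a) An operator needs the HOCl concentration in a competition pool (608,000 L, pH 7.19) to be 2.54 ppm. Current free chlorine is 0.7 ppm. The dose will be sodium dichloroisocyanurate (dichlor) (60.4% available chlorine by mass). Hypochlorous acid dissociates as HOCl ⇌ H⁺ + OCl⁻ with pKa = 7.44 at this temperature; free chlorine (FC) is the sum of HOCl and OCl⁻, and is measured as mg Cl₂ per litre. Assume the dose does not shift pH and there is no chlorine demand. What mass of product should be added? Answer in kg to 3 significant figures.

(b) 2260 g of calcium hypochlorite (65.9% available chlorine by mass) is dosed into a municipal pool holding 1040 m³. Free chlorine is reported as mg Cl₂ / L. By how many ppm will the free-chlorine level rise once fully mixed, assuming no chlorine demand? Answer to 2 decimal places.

(a) 3.29 kg; (b) 1.43 ppm

(a) [OCl⁻]/[HOCl] = 10^(pH − pKa) = 10^(7.19 − 7.44) = 0.5623; fraction as HOCl = 1/(1 + 0.5623) = 0.6401.
(a) Free chlorine required for 2.54 ppm HOCl: 2.54 / 0.6401 = 3.968 ppm.
(a) FC to add: 3.968 − 0.7 = 3.268 mg/L as Cl₂.
(a) Cl₂ equivalent: 3.268 mg/L × 608,000 L = 1987 g.
(a) Product at 60.4% available Cl: 1987 / 0.604 = 3290 g.

(b) Volume: 1040 m³ = 1,040,000 L.
(b) Available chlorine delivered: 2260 g × 0.659 = 1489 g as Cl₂.
(b) Concentration rise: 1489 g / 1,040,000 L = 1.432 mg/L = 1.43 ppm.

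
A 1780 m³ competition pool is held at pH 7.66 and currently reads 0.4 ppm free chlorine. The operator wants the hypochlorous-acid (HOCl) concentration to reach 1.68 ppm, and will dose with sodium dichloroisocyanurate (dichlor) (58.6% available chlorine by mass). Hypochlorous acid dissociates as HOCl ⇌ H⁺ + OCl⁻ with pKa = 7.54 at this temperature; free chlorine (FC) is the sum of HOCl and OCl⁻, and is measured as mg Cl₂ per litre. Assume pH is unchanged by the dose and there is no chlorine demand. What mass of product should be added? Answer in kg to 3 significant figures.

Volume: 1780 m³ = 1,780,000 L.
[OCl⁻]/[HOCl] = 10^(pH − pKa) = 10^(7.66 − 7.54) = 1.318; fraction as HOCl = 1/(1 + 1.318) = 0.4314.
Free chlorine required for 1.68 ppm HOCl: 1.68 / 0.4314 = 3.895 ppm.
FC to add: 3.895 − 0.4 = 3.495 mg/L as Cl₂.
Cl₂ equivalent: 3.495 mg/L × 1,780,000 L = 6221 g.
Product at 58.6% available Cl: 6221 / 0.586 = 10,620 g.

10.6 kg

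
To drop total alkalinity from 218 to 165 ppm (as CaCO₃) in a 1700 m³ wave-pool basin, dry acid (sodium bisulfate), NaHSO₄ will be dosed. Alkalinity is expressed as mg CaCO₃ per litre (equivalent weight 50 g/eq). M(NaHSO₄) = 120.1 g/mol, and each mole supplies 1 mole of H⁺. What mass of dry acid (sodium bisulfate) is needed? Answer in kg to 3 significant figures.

216 kg

Volume: 1700 m³ = 1,700,000 L.
Alkalinity to neutralize: (218 − 165) = 53 mg/L as CaCO₃ × 1,700,000 L = 90,100 g as CaCO₃.
Equivalents of H⁺ required: 90,100 ÷ 50 g/eq = 1802 eq = 1802 mol NaHSO₄.
Mass of NaHSO₄: 1802 × 120.1 = 216,400 g.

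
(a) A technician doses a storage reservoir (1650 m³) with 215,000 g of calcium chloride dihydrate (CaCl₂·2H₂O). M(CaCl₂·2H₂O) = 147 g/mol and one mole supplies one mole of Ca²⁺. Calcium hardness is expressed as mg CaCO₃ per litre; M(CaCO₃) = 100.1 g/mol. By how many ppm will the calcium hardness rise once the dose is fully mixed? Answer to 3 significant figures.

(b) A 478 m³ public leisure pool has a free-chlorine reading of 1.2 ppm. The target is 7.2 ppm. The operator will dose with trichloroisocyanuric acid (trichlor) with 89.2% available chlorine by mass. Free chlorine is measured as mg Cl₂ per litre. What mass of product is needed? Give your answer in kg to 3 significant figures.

(a) Volume: 1650 m³ = 1,650,000 L.
(a) Moles of Ca²⁺: 215,000 g ÷ 147 g/mol = 1463 mol.
(a) As CaCO₃: 1463 mol × 100.1 g/mol = 146,400 g.
(a) Rise: 146,400 g / 1,650,000 L × 1000 = 88.73 mg/L.

(b) Volume: 478 m³ = 478,000 L.
(b) Chlorine deficit: 7.2 − 1.2 = 6 ppm = 6 mg/L as Cl₂.
(b) Cl₂ equivalent needed: 6 mg/L × 478,000 L = 2,868,000 mg = 2868 g.
(b) Product at 89.2% available chlorine: 2868 / 0.892 = 3215 g.

(a) 88.7 ppm; (b) 3.22 kg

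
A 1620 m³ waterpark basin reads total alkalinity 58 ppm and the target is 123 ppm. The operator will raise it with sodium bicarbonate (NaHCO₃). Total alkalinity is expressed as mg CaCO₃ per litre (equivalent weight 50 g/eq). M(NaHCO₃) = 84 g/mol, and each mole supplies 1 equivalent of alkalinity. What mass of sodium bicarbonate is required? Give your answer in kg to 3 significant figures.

177 kg

Volume: 1620 m³ = 1,620,000 L.
Alkalinity to add: (123 − 58) = 65 mg/L as CaCO₃ × 1,620,000 L = 105,300 g as CaCO₃.
Equivalents: 105,300 g ÷ 50 g/eq = 2106 eq.
NaHCO₃ supplies 1 eq per mole → 2106 mol.
Mass: 2106 mol × 84 g/mol = 176,900 g.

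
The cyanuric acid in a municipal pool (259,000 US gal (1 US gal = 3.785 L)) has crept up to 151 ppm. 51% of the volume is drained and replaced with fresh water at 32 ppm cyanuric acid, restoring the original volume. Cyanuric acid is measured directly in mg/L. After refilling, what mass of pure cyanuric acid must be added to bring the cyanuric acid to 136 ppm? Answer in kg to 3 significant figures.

44.8 kg

Volume: 259,000 US gal × 3.785 L/gal = 980,315 L.
After draining 51% and refilling: 151 × 0.49 + 32 × 0.51 = 90.31 ppm.
Deficit to target: 136 − 90.31 = 45.69 mg/L.
Mass: 45.69 mg/L × 980,315 L = 44,790 g cyanuric acid.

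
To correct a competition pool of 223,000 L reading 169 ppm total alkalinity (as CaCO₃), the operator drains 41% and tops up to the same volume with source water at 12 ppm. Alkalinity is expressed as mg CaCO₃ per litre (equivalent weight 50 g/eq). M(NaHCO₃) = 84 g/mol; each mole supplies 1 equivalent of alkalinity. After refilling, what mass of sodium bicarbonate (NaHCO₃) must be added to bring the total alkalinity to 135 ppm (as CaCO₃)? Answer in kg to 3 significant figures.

After draining 41% and refilling: 169 × 0.59 + 12 × 0.41 = 104.63 ppm.
Deficit to target: 135 − 104.63 = 30.37 mg/L.
As CaCO₃: 30.37 mg/L × 223,000 L = 6773 g; ÷ 50 g/eq ÷ 1 = 135.5 mol NaHCO₃.
Mass: 135.5 × 84 = 11,380 g.

11.4 kg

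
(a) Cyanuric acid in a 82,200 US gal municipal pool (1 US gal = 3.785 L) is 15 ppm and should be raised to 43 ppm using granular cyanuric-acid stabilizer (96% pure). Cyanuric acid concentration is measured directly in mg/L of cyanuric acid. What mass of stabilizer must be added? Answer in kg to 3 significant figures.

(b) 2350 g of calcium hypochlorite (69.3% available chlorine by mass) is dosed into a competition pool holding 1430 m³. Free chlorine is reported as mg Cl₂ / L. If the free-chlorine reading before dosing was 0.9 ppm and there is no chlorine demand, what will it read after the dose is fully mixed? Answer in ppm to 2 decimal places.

(a) Volume: 82,200 US gal × 3.785 L/gal = 311,127 L.
(a) CYA to add: (43 − 15) = 28 mg/L × 311,127 L = 8712 g cyanuric acid.
(a) At 96% purity: 8712 / 0.96 = 9075 g product.

(b) Volume: 1430 m³ = 1,430,000 L.
(b) Available chlorine delivered: 2350 g × 0.693 = 1629 g as Cl₂.
(b) Concentration rise: 1629 g / 1,430,000 L = 1.139 mg/L = 1.14 ppm.
(b) Final FC: 0.9 + 1.14 = 2.04 ppm.

(a) 9.07 kg; (b) 2.04 ppm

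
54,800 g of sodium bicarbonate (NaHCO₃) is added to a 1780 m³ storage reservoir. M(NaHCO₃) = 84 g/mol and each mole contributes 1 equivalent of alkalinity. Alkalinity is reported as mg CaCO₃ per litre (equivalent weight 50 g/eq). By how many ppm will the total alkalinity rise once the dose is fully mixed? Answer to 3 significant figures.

18.3 ppm

Volume: 1780 m³ = 1,780,000 L.
Moles of NaHCO₃: 54,800 g ÷ 84 g/mol = 652.4 mol → 652.4 eq of alkalinity.
As CaCO₃: 652.4 eq × 50 g/eq = 32,620 g.
Rise: 32,620 g / 1,780,000 L × 1000 = 18.33 mg/L.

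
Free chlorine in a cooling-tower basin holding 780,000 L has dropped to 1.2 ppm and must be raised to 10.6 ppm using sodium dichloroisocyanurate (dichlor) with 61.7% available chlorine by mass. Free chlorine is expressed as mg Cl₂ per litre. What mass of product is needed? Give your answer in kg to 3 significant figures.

11.9 kg

Chlorine deficit: 10.6 − 1.2 = 9.4 ppm = 9.4 mg/L as Cl₂.
Cl₂ equivalent needed: 9.4 mg/L × 780,000 L = 7,332,000 mg = 7332 g.
Product at 61.7% available chlorine: 7332 / 0.617 = 11,880 g.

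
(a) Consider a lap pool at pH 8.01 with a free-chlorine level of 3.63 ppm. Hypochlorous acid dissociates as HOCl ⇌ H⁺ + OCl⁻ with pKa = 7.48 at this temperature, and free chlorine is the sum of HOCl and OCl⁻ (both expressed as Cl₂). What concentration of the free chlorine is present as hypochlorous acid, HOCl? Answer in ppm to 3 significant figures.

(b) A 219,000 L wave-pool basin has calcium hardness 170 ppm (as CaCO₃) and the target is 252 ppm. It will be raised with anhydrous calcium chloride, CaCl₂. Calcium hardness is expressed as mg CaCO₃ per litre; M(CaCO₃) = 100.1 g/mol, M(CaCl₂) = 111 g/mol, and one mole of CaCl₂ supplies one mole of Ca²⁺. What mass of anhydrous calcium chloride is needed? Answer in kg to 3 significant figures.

(a) [OCl⁻]/[HOCl] = 10^(pH − pKa) = 10^(8.01 − 7.48) = 10^0.53 = 3.388.
(a) Fraction as HOCl = 1 / (1 + 3.388) = 0.2279.
(a) HOCl = 0.2279 × 3.63 ppm = 0.8272 ppm.

(b) Hardness to add: (252 − 170) = 82 mg/L as CaCO₃ × 219,000 L = 17,960 g as CaCO₃.
(b) Moles of Ca²⁺ (1 mol Ca²⁺ ≡ 1 mol CaCO₃): 17,960 / 100.1 g/mol = 179.4 mol.
(b) Mass of CaCl₂: 179.4 × 111 = 19,910 g.

(a) 0.827 ppm; (b) 19.9 kg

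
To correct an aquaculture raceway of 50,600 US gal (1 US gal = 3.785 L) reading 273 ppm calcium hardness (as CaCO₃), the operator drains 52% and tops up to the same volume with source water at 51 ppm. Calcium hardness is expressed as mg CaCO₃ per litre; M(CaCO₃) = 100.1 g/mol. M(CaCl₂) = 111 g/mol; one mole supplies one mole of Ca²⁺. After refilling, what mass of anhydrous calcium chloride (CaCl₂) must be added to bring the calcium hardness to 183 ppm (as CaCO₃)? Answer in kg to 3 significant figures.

Volume: 50,600 US gal × 3.785 L/gal = 191,521 L.
After draining 52% and refilling: 273 × 0.48 + 51 × 0.52 = 157.56 ppm.
Deficit to target: 183 − 157.56 = 25.44 mg/L.
As CaCO₃: 25.44 mg/L × 191,521 L = 4872 g; ÷ 100.1 = 48.67 mol Ca²⁺.
Mass: 48.67 × 111 = 5403 g.

5.40 kg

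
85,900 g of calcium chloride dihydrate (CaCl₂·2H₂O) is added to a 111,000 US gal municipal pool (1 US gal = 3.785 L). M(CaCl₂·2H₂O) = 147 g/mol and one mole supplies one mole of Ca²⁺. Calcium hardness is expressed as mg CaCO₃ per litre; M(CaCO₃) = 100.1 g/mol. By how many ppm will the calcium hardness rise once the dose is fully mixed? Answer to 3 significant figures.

139 ppm

Volume: 111,000 US gal × 3.785 L/gal = 420,135 L.
Moles of Ca²⁺: 85,900 g ÷ 147 g/mol = 584.4 mol.
As CaCO₃: 584.4 mol × 100.1 g/mol = 58,490 g.
Rise: 58,490 g / 420,135 L × 1000 = 139.2 mg/L.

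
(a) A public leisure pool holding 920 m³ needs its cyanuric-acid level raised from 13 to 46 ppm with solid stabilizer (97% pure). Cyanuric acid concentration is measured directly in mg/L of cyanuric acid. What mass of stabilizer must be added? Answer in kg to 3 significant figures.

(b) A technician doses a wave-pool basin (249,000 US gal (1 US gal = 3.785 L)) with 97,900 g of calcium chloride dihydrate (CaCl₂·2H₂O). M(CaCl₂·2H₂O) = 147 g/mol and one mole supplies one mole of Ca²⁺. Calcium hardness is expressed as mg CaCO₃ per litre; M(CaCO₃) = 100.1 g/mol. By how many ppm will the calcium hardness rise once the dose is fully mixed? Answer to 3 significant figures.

(a) 31.3 kg; (b) 70.7 ppm

(a) Volume: 920 m³ = 920,000 L.
(a) CYA to add: (46 − 13) = 33 mg/L × 920,000 L = 30,360 g cyanuric acid.
(a) At 97% purity: 30,360 / 0.97 = 31,300 g product.

(b) Volume: 249,000 US gal × 3.785 L/gal = 942,465 L.
(b) Moles of Ca²⁺: 97,900 g ÷ 147 g/mol = 666 mol.
(b) As CaCO₃: 666 mol × 100.1 g/mol = 66,670 g.
(b) Rise: 66,670 g / 942,465 L × 1000 = 70.73 mg/L.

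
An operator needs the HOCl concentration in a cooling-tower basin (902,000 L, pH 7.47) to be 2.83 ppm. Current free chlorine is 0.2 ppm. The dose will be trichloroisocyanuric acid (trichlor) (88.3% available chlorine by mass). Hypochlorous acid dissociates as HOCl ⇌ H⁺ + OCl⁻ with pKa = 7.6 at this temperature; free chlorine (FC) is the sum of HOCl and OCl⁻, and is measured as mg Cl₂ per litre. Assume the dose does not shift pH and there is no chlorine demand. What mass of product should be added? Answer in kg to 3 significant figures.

[OCl⁻]/[HOCl] = 10^(pH − pKa) = 10^(7.47 − 7.6) = 0.7413; fraction as HOCl = 1/(1 + 0.7413) = 0.5743.
Free chlorine required for 2.83 ppm HOCl: 2.83 / 0.5743 = 4.928 ppm.
FC to add: 4.928 − 0.2 = 4.728 mg/L as Cl₂.
Cl₂ equivalent: 4.728 mg/L × 902,000 L = 4265 g.
Product at 88.3% available Cl: 4265 / 0.883 = 4830 g.

4.83 kg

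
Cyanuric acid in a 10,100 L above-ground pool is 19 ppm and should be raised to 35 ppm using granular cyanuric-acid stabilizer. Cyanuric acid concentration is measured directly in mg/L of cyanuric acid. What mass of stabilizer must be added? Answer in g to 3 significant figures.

162 g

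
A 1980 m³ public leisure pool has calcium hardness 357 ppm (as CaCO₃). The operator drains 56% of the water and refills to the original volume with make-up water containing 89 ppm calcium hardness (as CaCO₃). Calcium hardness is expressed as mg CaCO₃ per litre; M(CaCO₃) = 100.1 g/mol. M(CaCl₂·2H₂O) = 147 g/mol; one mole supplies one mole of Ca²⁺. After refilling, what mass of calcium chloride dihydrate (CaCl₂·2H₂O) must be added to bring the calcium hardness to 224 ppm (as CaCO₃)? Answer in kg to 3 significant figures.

Volume: 1980 m³ = 1,980,000 L.
After draining 56% and refilling: 357 × 0.44 + 89 × 0.56 = 206.92 ppm.
Deficit to target: 224 − 206.92 = 17.08 mg/L.
As CaCO₃: 17.08 mg/L × 1,980,000 L = 33,820 g; ÷ 100.1 = 337.8 mol Ca²⁺.
Mass: 337.8 × 147 = 49,660 g.

49.7 kg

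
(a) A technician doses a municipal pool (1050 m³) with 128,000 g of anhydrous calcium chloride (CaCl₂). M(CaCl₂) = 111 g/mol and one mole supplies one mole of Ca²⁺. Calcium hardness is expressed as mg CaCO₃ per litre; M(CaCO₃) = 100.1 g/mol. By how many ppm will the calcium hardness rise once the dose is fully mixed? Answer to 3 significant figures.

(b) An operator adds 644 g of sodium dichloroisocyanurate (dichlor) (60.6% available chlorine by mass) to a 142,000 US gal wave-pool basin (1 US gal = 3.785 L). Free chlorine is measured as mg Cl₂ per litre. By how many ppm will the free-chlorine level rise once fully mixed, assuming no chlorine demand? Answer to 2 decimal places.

(a) Volume: 1050 m³ = 1,050,000 L.
(a) Moles of Ca²⁺: 128,000 g ÷ 111 g/mol = 1153 mol.
(a) As CaCO₃: 1153 mol × 100.1 g/mol = 115,400 g.
(a) Rise: 115,400 g / 1,050,000 L × 1000 = 109.9 mg/L.

(b) Volume: 142,000 US gal × 3.785 L/gal = 537,470 L.
(b) Available chlorine delivered: 644 g × 0.606 = 390.3 g as Cl₂.
(b) Concentration rise: 390.3 g / 537,470 L = 0.7261 mg/L = 0.73 ppm.

(a) 110 ppm; (b) 0.73 ppm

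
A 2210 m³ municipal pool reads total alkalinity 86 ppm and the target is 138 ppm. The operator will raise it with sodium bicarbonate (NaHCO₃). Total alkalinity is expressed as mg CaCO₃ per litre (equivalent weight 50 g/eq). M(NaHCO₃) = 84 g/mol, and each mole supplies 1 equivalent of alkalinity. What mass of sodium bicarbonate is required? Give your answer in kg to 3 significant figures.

193 kg

Volume: 2210 m³ = 2,210,000 L.
Alkalinity to add: (138 − 86) = 52 mg/L as CaCO₃ × 2,210,000 L = 114,900 g as CaCO₃.
Equivalents: 114,900 g ÷ 50 g/eq = 2298 eq.
NaHCO₃ supplies 1 eq per mole → 2298 mol.
Mass: 2298 mol × 84 g/mol = 193,100 g.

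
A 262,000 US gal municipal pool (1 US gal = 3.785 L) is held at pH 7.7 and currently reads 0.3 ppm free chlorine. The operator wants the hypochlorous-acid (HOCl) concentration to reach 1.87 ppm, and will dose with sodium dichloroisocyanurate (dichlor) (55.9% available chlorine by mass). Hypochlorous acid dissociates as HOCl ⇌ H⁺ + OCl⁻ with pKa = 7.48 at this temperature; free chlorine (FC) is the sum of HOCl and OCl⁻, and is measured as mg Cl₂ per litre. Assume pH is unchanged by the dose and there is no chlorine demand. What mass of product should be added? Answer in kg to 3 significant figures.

8.29 kg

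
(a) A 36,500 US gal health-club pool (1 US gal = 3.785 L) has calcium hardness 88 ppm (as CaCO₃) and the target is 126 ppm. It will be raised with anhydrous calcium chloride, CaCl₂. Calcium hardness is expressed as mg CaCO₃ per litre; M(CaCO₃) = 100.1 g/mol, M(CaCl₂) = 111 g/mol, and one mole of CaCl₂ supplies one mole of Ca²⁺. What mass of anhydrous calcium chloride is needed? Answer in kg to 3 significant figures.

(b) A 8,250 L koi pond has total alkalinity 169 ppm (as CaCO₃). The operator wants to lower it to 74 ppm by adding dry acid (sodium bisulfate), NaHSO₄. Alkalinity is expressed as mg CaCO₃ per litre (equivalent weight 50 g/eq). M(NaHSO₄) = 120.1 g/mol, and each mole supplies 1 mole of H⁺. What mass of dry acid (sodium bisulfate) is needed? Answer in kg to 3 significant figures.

(a) Volume: 36,500 US gal × 3.785 L/gal = 138,152 L.
(a) Hardness to add: (126 − 88) = 38 mg/L as CaCO₃ × 138,152 L = 5250 g as CaCO₃.
(a) Moles of Ca²⁺ (1 mol Ca²⁺ ≡ 1 mol CaCO₃): 5250 / 100.1 g/mol = 52.45 mol.
(a) Mass of CaCl₂: 52.45 × 111 = 5821 g.

(b) Alkalinity to neutralize: (169 − 74) = 95 mg/L as CaCO₃ × 8,250 L = 783.8 g as CaCO₃.
(b) Equivalents of H⁺ required: 783.8 ÷ 50 g/eq = 15.68 eq = 15.68 mol NaHSO₄.
(b) Mass of NaHSO₄: 15.68 × 120.1 = 1883 g.

(a) 5.82 kg; (b) 1.88 kg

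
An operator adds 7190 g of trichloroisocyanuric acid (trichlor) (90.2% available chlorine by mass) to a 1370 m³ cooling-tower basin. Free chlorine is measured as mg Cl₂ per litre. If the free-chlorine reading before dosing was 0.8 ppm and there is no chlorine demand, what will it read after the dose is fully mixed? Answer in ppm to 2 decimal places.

5.53 ppm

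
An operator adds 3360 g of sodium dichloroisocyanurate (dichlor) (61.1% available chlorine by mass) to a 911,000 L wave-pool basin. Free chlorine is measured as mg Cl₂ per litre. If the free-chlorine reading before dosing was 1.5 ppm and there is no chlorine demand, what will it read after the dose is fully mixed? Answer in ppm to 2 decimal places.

3.75 ppm

Available chlorine delivered: 3360 g × 0.611 = 2053 g as Cl₂.
Concentration rise: 2053 g / 911,000 L = 2.254 mg/L = 2.25 ppm.
Final FC: 1.5 + 2.25 = 3.75 ppm.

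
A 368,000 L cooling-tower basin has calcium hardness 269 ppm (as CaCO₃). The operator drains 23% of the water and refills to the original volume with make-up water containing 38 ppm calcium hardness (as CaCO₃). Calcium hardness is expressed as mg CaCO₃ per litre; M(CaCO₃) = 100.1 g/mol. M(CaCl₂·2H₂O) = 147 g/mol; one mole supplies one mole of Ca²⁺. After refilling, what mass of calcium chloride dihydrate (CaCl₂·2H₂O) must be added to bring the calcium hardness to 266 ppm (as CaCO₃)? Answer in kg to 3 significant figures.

27.1 kg

After draining 23% and refilling: 269 × 0.77 + 38 × 0.23 = 215.87 ppm.
Deficit to target: 266 − 215.87 = 50.13 mg/L.
As CaCO₃: 50.13 mg/L × 368,000 L = 18,450 g; ÷ 100.1 = 184.3 mol Ca²⁺.
Mass: 184.3 × 147 = 27,090 g.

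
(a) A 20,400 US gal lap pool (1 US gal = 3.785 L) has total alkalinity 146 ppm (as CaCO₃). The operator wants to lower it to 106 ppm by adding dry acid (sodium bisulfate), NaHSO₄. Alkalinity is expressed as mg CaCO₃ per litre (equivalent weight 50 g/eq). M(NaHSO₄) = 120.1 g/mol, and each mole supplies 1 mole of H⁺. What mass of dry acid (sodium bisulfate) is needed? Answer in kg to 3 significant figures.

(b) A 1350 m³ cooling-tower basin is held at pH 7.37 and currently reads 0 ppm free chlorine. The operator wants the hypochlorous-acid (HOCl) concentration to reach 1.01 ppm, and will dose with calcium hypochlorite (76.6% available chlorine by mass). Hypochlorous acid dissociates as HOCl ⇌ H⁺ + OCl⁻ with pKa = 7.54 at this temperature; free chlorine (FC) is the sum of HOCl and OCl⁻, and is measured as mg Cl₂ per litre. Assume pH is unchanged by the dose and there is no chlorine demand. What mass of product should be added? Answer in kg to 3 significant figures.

(a) 7.42 kg; (b) 2.98 kg

(a) Volume: 20,400 US gal × 3.785 L/gal = 77,214 L.
(a) Alkalinity to neutralize: (146 − 106) = 40 mg/L as CaCO₃ × 77,214 L = 3089 g as CaCO₃.
(a) Equivalents of H⁺ required: 3089 ÷ 50 g/eq = 61.77 eq = 61.77 mol NaHSO₄.
(a) Mass of NaHSO₄: 61.77 × 120.1 = 7419 g.

(b) Volume: 1350 m³ = 1,350,000 L.
(b) [OCl⁻]/[HOCl] = 10^(pH − pKa) = 10^(7.37 − 7.54) = 0.6761; fraction as HOCl = 1/(1 + 0.6761) = 0.5966.
(b) Free chlorine required for 1.01 ppm HOCl: 1.01 / 0.5966 = 1.693 ppm.
(b) FC to add: 1.693 − 0 = 1.693 mg/L as Cl₂.
(b) Cl₂ equivalent: 1.693 mg/L × 1,350,000 L = 2285 g.
(b) Product at 76.6% available Cl: 2285 / 0.766 = 2983 g.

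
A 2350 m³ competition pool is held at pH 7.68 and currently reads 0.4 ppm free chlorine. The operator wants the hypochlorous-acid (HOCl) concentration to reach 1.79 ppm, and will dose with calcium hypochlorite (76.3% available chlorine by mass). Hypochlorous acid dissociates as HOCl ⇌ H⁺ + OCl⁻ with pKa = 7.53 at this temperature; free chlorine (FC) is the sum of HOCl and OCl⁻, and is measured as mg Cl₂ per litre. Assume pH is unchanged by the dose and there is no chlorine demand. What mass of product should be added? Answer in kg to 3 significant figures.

12.1 kg

Volume: 2350 m³ = 2,350,000 L.
[OCl⁻]/[HOCl] = 10^(pH − pKa) = 10^(7.68 − 7.53) = 1.413; fraction as HOCl = 1/(1 + 1.413) = 0.4145.
Free chlorine required for 1.79 ppm HOCl: 1.79 / 0.4145 = 4.318 ppm.
FC to add: 4.318 − 0.4 = 3.918 mg/L as Cl₂.
Cl₂ equivalent: 3.918 mg/L × 2,350,000 L = 9208 g.
Product at 76.3% available Cl: 9208 / 0.763 = 12,070 g.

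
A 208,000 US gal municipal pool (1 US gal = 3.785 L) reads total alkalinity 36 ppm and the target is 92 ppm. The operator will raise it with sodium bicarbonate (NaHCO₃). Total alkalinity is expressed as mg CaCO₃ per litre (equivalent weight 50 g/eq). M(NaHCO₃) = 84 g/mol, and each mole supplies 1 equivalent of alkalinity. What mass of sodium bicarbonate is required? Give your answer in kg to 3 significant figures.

74.1 kg

Volume: 208,000 US gal × 3.785 L/gal = 787,280 L.
Alkalinity to add: (92 − 36) = 56 mg/L as CaCO₃ × 787,280 L = 44,090 g as CaCO₃.
Equivalents: 44,090 g ÷ 50 g/eq = 881.8 eq.
NaHCO₃ supplies 1 eq per mole → 881.8 mol.
Mass: 881.8 mol × 84 g/mol = 74,070 g.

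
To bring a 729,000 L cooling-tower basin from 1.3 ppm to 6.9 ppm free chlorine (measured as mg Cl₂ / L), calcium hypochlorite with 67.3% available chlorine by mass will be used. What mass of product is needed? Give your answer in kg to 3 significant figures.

6.07 kg

Chlorine deficit: 6.9 − 1.3 = 5.6 ppm = 5.6 mg/L as Cl₂.
Cl₂ equivalent needed: 5.6 mg/L × 729,000 L = 4,082,000 mg = 4082 g.
Product at 67.3% available chlorine: 4082 / 0.673 = 6066 g.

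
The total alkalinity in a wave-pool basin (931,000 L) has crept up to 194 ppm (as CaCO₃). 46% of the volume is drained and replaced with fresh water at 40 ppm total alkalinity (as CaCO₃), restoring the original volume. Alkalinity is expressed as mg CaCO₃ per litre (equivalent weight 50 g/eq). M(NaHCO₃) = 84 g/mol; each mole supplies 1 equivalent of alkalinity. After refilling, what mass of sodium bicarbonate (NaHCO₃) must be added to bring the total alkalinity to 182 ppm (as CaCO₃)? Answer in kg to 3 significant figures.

After draining 46% and refilling: 194 × 0.54 + 40 × 0.46 = 123.16 ppm.
Deficit to target: 182 − 123.16 = 58.84 mg/L.
As CaCO₃: 58.84 mg/L × 931,000 L = 54,780 g; ÷ 50 g/eq ÷ 1 = 1096 mol NaHCO₃.
Mass: 1096 × 84 = 92,030 g.

92.0 kg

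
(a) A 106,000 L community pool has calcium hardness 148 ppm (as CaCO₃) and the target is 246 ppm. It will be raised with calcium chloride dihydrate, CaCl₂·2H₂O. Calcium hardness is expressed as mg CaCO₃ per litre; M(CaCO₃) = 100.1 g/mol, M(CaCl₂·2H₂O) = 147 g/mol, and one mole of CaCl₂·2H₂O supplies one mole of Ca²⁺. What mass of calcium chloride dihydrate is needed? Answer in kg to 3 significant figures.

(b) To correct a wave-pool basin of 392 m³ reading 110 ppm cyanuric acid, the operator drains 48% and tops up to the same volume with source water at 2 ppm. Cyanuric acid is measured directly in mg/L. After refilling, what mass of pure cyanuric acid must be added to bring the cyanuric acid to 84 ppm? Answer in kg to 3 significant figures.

(a) Hardness to add: (246 − 148) = 98 mg/L as CaCO₃ × 106,000 L = 10,390 g as CaCO₃.
(a) Moles of Ca²⁺ (1 mol Ca²⁺ ≡ 1 mol CaCO₃): 10,390 / 100.1 g/mol = 103.8 mol.
(a) Mass of CaCl₂·2H₂O: 103.8 × 147 = 15,260 g.

(b) Volume: 392 m³ = 392,000 L.
(b) After draining 48% and refilling: 110 × 0.52 + 2 × 0.48 = 58.16 ppm.
(b) Deficit to target: 84 − 58.16 = 25.84 mg/L.
(b) Mass: 25.84 mg/L × 392,000 L = 10,130 g cyanuric acid.

(a) 15.3 kg; (b) 10.1 kg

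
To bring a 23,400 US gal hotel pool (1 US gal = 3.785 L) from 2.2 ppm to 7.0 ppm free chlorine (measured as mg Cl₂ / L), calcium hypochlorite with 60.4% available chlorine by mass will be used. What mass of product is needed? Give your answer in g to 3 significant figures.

704 g

Volume: 23,400 US gal × 3.785 L/gal = 88,569 L.
Chlorine deficit: 7.0 − 2.2 = 4.8 ppm = 4.8 mg/L as Cl₂.
Cl₂ equivalent needed: 4.8 mg/L × 88,569 L = 425,100 mg = 425.1 g.
Product at 60.4% available chlorine: 425.1 / 0.604 = 703.9 g.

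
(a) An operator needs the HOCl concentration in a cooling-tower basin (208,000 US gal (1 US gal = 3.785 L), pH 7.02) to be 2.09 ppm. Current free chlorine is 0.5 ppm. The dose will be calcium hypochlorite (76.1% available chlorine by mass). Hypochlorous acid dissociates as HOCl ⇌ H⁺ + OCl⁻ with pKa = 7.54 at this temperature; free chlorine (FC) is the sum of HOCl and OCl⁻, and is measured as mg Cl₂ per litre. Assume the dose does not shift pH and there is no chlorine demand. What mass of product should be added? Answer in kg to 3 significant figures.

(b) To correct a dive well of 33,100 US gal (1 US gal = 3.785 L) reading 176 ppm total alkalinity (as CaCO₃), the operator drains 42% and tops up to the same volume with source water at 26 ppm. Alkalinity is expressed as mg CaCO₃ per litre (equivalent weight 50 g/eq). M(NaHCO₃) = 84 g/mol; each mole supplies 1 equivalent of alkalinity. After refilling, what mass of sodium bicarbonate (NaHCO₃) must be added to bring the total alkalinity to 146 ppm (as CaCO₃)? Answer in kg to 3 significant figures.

(a) Volume: 208,000 US gal × 3.785 L/gal = 787,280 L.
(a) [OCl⁻]/[HOCl] = 10^(pH − pKa) = 10^(7.02 − 7.54) = 0.302; fraction as HOCl = 1/(1 + 0.302) = 0.7681.
(a) Free chlorine required for 2.09 ppm HOCl: 2.09 / 0.7681 = 2.721 ppm.
(a) FC to add: 2.721 − 0.5 = 2.221 mg/L as Cl₂.
(a) Cl₂ equivalent: 2.221 mg/L × 787,280 L = 1749 g.
(a) Product at 76.1% available Cl: 1749 / 0.761 = 2298 g.

(b) Volume: 33,100 US gal × 3.785 L/gal = 125,284 L.
(b) After draining 42% and refilling: 176 × 0.58 + 26 × 0.42 = 113 ppm.
(b) Deficit to target: 146 − 113 = 33 mg/L.
(b) As CaCO₃: 33 mg/L × 125,284 L = 4134 g; ÷ 50 g/eq ÷ 1 = 82.69 mol NaHCO₃.
(b) Mass: 82.69 × 84 = 6946 g.

(a) 2.30 kg; (b) 6.95 kg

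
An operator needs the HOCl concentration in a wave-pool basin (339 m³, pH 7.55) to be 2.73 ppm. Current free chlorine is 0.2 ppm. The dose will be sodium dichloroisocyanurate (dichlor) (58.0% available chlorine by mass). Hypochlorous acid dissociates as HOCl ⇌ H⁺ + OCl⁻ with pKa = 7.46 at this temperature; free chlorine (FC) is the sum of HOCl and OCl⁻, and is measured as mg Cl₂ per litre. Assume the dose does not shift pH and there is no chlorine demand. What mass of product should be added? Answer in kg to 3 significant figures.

Volume: 339 m³ = 339,000 L.
[OCl⁻]/[HOCl] = 10^(pH − pKa) = 10^(7.55 − 7.46) = 1.23; fraction as HOCl = 1/(1 + 1.23) = 0.4484.
Free chlorine required for 2.73 ppm HOCl: 2.73 / 0.4484 = 6.089 ppm.
FC to add: 6.089 − 0.2 = 5.889 mg/L as Cl₂.
Cl₂ equivalent: 5.889 mg/L × 339,000 L = 1996 g.
Product at 58.0% available Cl: 1996 / 0.58 = 3442 g.

3.44 kg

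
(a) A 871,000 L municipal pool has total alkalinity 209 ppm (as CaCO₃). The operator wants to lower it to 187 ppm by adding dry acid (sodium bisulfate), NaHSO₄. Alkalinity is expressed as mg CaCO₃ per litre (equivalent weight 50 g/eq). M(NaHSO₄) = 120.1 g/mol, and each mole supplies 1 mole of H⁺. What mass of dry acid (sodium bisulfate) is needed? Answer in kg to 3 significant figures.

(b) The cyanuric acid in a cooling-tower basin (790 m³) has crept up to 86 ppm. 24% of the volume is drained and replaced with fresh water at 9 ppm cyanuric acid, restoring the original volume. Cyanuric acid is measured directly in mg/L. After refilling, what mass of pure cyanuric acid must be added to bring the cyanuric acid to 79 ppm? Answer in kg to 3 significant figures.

(a) 46.0 kg; (b) 9.07 kg

(a) Alkalinity to neutralize: (209 − 187) = 22 mg/L as CaCO₃ × 871,000 L = 19,160 g as CaCO₃.
(a) Equivalents of H⁺ required: 19,160 ÷ 50 g/eq = 383.2 eq = 383.2 mol NaHSO₄.
(a) Mass of NaHSO₄: 383.2 × 120.1 = 46,030 g.

(b) Volume: 790 m³ = 790,000 L.
(b) After draining 24% and refilling: 86 × 0.76 + 9 × 0.24 = 67.52 ppm.
(b) Deficit to target: 79 − 67.52 = 11.48 mg/L.
(b) Mass: 11.48 mg/L × 790,000 L = 9069 g cyanuric acid.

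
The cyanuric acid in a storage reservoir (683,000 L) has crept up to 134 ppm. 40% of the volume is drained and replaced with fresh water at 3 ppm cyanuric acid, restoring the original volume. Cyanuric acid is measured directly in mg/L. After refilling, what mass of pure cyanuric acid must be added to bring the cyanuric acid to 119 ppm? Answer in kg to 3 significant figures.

After draining 40% and refilling: 134 × 0.60 + 3 × 0.40 = 81.6 ppm.
Deficit to target: 119 − 81.6 = 37.4 mg/L.
Mass: 37.4 mg/L × 683,000 L = 25,540 g cyanuric acid.

25.5 kg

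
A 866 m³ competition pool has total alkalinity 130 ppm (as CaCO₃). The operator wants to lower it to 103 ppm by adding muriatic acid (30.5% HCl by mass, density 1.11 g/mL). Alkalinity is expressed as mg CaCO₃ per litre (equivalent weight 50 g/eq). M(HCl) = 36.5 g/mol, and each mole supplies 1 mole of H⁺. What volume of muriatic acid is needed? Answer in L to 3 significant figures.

50.4 L

Volume: 866 m³ = 866,000 L.
Alkalinity to neutralize: (130 − 103) = 27 mg/L as CaCO₃ × 866,000 L = 23,380 g as CaCO₃.
Equivalents of H⁺ required: 23,380 ÷ 50 g/eq = 467.6 eq = 467.6 mol HCl.
Mass of HCl: 467.6 × 36.5 = 17,070 g.
Mass of 30.5% solution: 17,070 / 0.305 = 55,960 g.
Volume: 55,960 g ÷ 1.11 g/mL = 50,420 mL.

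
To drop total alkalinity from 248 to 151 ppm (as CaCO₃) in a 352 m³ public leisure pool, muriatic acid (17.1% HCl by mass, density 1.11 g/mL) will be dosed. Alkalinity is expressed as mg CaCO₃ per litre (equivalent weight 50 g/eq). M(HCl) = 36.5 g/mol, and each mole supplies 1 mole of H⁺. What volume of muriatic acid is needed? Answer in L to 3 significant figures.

131 L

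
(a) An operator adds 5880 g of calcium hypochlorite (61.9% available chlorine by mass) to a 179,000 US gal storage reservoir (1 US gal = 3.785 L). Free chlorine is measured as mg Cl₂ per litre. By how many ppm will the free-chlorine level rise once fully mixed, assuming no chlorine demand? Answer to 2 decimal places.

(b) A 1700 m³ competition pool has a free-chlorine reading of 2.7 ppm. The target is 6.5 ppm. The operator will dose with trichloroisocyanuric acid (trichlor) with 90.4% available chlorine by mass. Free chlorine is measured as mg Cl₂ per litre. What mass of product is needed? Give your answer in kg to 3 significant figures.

(a) 5.37 ppm; (b) 7.15 kg

(a) Volume: 179,000 US gal × 3.785 L/gal = 677,515 L.
(a) Available chlorine delivered: 5880 g × 0.619 = 3640 g as Cl₂.
(a) Concentration rise: 3640 g / 677,515 L = 5.372 mg/L = 5.37 ppm.

(b) Volume: 1700 m³ = 1,700,000 L.
(b) Chlorine deficit: 6.5 − 2.7 = 3.8 ppm = 3.8 mg/L as Cl₂.
(b) Cl₂ equivalent needed: 3.8 mg/L × 1,700,000 L = 6,460,000 mg = 6460 g.
(b) Product at 90.4% available chlorine: 6460 / 0.904 = 7146 g.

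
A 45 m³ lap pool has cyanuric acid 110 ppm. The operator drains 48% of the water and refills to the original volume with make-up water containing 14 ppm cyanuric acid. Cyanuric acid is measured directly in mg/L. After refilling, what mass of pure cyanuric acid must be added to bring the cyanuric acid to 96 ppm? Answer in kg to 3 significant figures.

Volume: 45 m³ = 45,000 L.
After draining 48% and refilling: 110 × 0.52 + 14 × 0.48 = 63.92 ppm.
Deficit to target: 96 − 63.92 = 32.08 mg/L.
Mass: 32.08 mg/L × 45,000 L = 1444 g cyanuric acid.

1.44 kg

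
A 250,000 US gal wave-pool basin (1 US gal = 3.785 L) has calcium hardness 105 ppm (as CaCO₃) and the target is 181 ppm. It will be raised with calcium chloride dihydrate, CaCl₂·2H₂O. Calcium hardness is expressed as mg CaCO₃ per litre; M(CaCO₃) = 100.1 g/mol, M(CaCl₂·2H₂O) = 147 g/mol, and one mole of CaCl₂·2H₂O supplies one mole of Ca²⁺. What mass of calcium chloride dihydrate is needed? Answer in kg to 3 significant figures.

Volume: 250,000 US gal × 3.785 L/gal = 946,250 L.
Hardness to add: (181 − 105) = 76 mg/L as CaCO₃ × 946,250 L = 71,920 g as CaCO₃.
Moles of Ca²⁺ (1 mol Ca²⁺ ≡ 1 mol CaCO₃): 71,920 / 100.1 g/mol = 718.4 mol.
Mass of CaCl₂·2H₂O: 718.4 × 147 = 105,600 g.

106 kg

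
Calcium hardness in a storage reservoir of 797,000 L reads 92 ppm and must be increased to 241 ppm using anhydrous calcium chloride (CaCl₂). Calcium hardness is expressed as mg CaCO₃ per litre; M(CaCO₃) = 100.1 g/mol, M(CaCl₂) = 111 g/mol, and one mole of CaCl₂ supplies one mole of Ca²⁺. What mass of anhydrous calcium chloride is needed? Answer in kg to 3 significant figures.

Hardness to add: (241 − 92) = 149 mg/L as CaCO₃ × 797,000 L = 118,800 g as CaCO₃.
Moles of Ca²⁺ (1 mol Ca²⁺ ≡ 1 mol CaCO₃): 118,800 / 100.1 g/mol = 1186 mol.
Mass of CaCl₂: 1186 × 111 = 131,700 g.

132 kg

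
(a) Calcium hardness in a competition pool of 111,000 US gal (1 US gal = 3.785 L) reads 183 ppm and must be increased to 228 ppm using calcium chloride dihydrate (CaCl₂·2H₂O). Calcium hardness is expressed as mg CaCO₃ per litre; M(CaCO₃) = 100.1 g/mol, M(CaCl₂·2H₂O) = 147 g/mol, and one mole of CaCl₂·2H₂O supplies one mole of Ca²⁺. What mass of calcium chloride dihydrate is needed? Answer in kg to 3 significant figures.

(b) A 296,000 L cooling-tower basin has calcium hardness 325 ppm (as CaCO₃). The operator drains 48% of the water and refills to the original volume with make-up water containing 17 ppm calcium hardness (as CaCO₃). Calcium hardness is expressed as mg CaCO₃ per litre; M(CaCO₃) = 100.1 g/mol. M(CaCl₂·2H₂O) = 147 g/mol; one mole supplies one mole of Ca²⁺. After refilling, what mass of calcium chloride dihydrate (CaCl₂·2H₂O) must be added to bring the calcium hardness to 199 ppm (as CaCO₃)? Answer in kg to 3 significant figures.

(a) 27.8 kg; (b) 9.49 kg

(a) Volume: 111,000 US gal × 3.785 L/gal = 420,135 L.
(a) Hardness to add: (228 − 183) = 45 mg/L as CaCO₃ × 420,135 L = 18,910 g as CaCO₃.
(a) Moles of Ca²⁺ (1 mol Ca²⁺ ≡ 1 mol CaCO₃): 18,910 / 100.1 g/mol = 188.9 mol.
(a) Mass of CaCl₂·2H₂O: 188.9 × 147 = 27,760 g.

(b) After draining 48% and refilling: 325 × 0.52 + 17 × 0.48 = 177.16 ppm.
(b) Deficit to target: 199 − 177.16 = 21.84 mg/L.
(b) As CaCO₃: 21.84 mg/L × 296,000 L = 6465 g; ÷ 100.1 = 64.58 mol Ca²⁺.
(b) Mass: 64.58 × 147 = 9494 g.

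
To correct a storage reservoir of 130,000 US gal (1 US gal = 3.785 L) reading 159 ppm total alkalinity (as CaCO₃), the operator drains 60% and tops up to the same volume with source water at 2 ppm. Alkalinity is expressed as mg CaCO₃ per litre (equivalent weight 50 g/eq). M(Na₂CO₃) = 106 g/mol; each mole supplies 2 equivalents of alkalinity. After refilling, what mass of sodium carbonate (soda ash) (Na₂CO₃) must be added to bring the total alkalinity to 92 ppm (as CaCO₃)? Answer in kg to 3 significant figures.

Volume: 130,000 US gal × 3.785 L/gal = 492,050 L.
After draining 60% and refilling: 159 × 0.40 + 2 × 0.60 = 64.8 ppm.
Deficit to target: 92 − 64.8 = 27.2 mg/L.
As CaCO₃: 27.2 mg/L × 492,050 L = 13,380 g; ÷ 50 g/eq ÷ 2 = 133.8 mol Na₂CO₃.
Mass: 133.8 × 106 = 14,190 g.

14.2 kg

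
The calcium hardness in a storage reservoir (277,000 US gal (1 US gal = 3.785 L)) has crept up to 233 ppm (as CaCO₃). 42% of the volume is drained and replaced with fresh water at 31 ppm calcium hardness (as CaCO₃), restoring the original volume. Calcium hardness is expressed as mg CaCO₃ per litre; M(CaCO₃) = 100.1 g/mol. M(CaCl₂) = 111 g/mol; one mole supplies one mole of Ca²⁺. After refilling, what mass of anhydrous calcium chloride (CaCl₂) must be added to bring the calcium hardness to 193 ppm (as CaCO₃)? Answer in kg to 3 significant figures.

52.1 kg

Volume: 277,000 US gal × 3.785 L/gal = 1,048,445 L.
After draining 42% and refilling: 233 × 0.58 + 31 × 0.42 = 148.16 ppm.
Deficit to target: 193 − 148.16 = 44.84 mg/L.
As CaCO₃: 44.84 mg/L × 1,048,445 L = 47,010 g; ÷ 100.1 = 469.7 mol Ca²⁺.
Mass: 469.7 × 111 = 52,130 g.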